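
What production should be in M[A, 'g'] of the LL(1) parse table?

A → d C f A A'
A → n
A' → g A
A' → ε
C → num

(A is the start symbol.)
To find M[A, 'g'], we find productions for A where 'g' is in the predict set (PREDICT(N → α) = (FIRST(α) \ {ε}) ∪ (FOLLOW(N) if α ⇒* ε)).

A → d C f A A': PREDICT = { 'd' }
A → n: PREDICT = { 'n' }

M[A, 'g'] is empty (no production applies)

Answer: Empty (error entry)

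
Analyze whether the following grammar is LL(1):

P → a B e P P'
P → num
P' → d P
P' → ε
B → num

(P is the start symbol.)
A grammar is LL(1) if for each non-terminal N with multiple productions, the predict sets of those productions are pairwise disjoint, where PREDICT(N → α) = (FIRST(α) \ {ε}) ∪ (FOLLOW(N) if α ⇒* ε).

Relevant sets:
  FOLLOW(P') = { $, 'd' }

For P:
  PREDICT(P → a B e P P') = { 'a' }
  PREDICT(P → num) = { 'num' }
For P':
  PREDICT(P' → d P) = { 'd' }
  PREDICT(P' → ε) = { $, 'd' }
B has a single production, so nothing to check there.

Conflict found: Predict set conflict for P': { 'd' }
The grammar is NOT LL(1).

Answer: No. Predict set conflict for P': { 'd' }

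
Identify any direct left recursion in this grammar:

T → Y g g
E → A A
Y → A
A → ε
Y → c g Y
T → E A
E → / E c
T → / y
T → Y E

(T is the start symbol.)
No direct left recursion

T → Y g g: starts with Y
E → A A: starts with A
Y → A: starts with A
A → ε: starts with ε
Y → c g Y: starts with c
T → E A: starts with E
E → / E c: starts with '/'
T → / y: starts with '/'
T → Y E: starts with Y

No direct left recursion found.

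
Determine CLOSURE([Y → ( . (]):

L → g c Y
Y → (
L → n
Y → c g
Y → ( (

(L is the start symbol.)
{ [Y → ( . (] }

Start with: [Y → ( . (]
The dot precedes the terminal '(', so nothing is added.

CLOSURE = { [Y → ( . (] }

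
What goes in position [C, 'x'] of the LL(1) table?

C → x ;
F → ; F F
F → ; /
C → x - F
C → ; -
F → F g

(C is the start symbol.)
C → x ;, C → x - F

To find M[C, 'x'], we find productions for C where 'x' is in the predict set (PREDICT(N → α) = (FIRST(α) \ {ε}) ∪ (FOLLOW(N) if α ⇒* ε)).

C → x ;: PREDICT = { 'x' }
  'x' is in predict set, so this production goes in M[C, 'x']
C → x - F: PREDICT = { 'x' }
  'x' is in predict set, so this production goes in M[C, 'x']
C → ; -: PREDICT = { ';' }

M[C, 'x'] = C → x ;, C → x - F  (a multiply-defined cell — the grammar is not LL(1))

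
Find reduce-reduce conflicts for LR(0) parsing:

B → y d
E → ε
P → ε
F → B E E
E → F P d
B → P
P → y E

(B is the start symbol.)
A reduce-reduce conflict occurs when an LR(0) state has two complete items [A → α .] and [B → β .] — both call for a reduction, and with no lookahead the parser cannot choose between them.

Augment with B' → B and build the canonical LR(0) collection (I0 = CLOSURE({[B' → . B]}), then GOTO on every symbol after a dot until no new states appear). It has 13 states:
  I0: { [B → . P], [B → . y d], [B' → . B], [P → . y E], [P → .] }  — shift, reduce
  I1: { [B' → B .] }  — accept
  I2: { [B → P .] }  — reduce
  I3: { [B → . P], [B → . y d], [B → y . d], [E → . F P d], [E → .], [F → . B E E], [P → . y E], [P → .], [P → y . E] }  — shift, 2 reduces
  I4: { [B → . P], [B → . y d], [E → . F P d], [E → .], [F → . B E E], [F → B . E E], [P → . y E], [P → .] }  — shift, 2 reduces
  I5: { [P → y E .] }  — reduce
  I6: { [E → F . P d], [P → . y E], [P → .] }  — shift, reduce
  I7: { [B → y d .] }  — reduce
  I8: { [E → F P . d] }  — shift
  I9: { [B → . P], [B → . y d], [E → . F P d], [E → .], [F → . B E E], [P → . y E], [P → .], [P → y . E] }  — shift, 2 reduces
  I10: { [E → F P d .] }  — reduce
  I11: { [B → . P], [B → . y d], [E → . F P d], [E → .], [F → . B E E], [F → B E . E], [P → . y E], [P → .] }  — shift, 2 reduces
  I12: { [F → B E E .] }  — reduce

I3 contains complete items [E → .], [P → .] — reduce-reduce conflict.
I4 contains complete items [E → .], [P → .] — reduce-reduce conflict.
I9 contains complete items [E → .], [P → .] — reduce-reduce conflict.
I11 contains complete items [E → .], [P → .] — reduce-reduce conflict.

Answer: Yes — I3: [E → .] vs [P → .]; I4: [E → .] vs [P → .]; I9: [E → .] vs [P → .]; I11: [E → .] vs [P → .]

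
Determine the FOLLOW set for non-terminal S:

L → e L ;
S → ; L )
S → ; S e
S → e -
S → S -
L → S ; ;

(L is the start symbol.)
{ '-', ';', 'e' }

To compute FOLLOW(S), find every occurrence of S on a right-hand side N → α S β: add FIRST(β) \ {ε}, and if β is empty or nullable also add FOLLOW(N). Iterate to a fixed point.

In S → ; S e: S is followed by e, add FIRST(e) \ {ε} = { 'e' }
In S → S -: S is followed by '-', add FIRST('-') \ {ε} = { '-' }
In L → S ; ;: S is followed by ';' ';', add FIRST(';' ';') \ {ε} = { ';' }

Taking the union: FOLLOW(S) = { '-', ';', 'e' }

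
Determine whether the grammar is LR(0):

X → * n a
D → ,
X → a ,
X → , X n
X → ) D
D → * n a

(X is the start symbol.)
Augment with X' → X and build the canonical LR(0) collection (I0 = CLOSURE({[X' → . X]}), then GOTO on every symbol after a dot until no new states appear). It has 16 states:
  I0: { [X → . ) D], [X → . * n a], [X → . , X n], [X → . a ,], [X' → . X] }  — shift
  I1: { [D → . * n a], [D → . ,], [X → ) . D] }  — shift
  I2: { [X → * . n a] }  — shift
  I3: { [X → , . X n], [X → . ) D], [X → . * n a], [X → . , X n], [X → . a ,] }  — shift
  I4: { [X' → X .] }  — accept
  I5: { [X → a . ,] }  — shift
  I6: { [X → a , .] }  — reduce
  I7: { [X → , X . n] }  — shift
  I8: { [X → , X n .] }  — reduce
  I9: { [X → * n . a] }  — shift
  I10: { [X → * n a .] }  — reduce
  I11: { [D → * . n a] }  — shift
  I12: { [D → , .] }  — reduce
  I13: { [X → ) D .] }  — reduce
  I14: { [D → * n . a] }  — shift
  I15: { [D → * n a .] }  — reduce

Every state is either a pure shift/goto state or contains exactly one complete item and nothing to shift — no conflicts. The grammar is LR(0).

Answer: Yes, the grammar is LR(0)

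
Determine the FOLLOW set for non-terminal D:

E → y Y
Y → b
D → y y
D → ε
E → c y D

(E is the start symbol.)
{ $ }

To compute FOLLOW(D), find every occurrence of D on a right-hand side N → α D β: add FIRST(β) \ {ε}, and if β is empty or nullable also add FOLLOW(N). Iterate to a fixed point.

In E → c y D: D is at the end, add FOLLOW(E)

The FOLLOW sets referred to above (computed the same way, to a fixed point):
  FOLLOW(E) = { $ }

Taking the union: FOLLOW(D) = { $ }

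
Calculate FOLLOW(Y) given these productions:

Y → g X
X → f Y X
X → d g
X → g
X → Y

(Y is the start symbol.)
Y is the start symbol, so $ ∈ FOLLOW(Y).
In X → f Y X: Y is followed by X, add FIRST(X) \ {ε} = { 'd', 'f', 'g' }
In X → Y: Y is at the end, add FOLLOW(X)

The FOLLOW sets referred to above (computed the same way, to a fixed point):
  FOLLOW(X) = { $, 'd', 'f', 'g' }

Taking the union: FOLLOW(Y) = { $, 'd', 'f', 'g' }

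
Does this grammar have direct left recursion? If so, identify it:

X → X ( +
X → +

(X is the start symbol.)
Direct left recursion occurs when N → N α for some non-terminal N (the right-hand side begins with the left-hand side itself).

X → X ( +: LEFT RECURSIVE (starts with X)
X → +: starts with '+'

The grammar has direct left recursion on: X.

Answer: Yes, X is left-recursive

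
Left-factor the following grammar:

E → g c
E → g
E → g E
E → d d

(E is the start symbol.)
E → g E'
E' → c
E' → ε
E' → E
E → d d

Left-factoring transforms A → αβ₁ | αβ₂ into A → αA' and A' → β₁ | β₂
(α is the longest common prefix among the alternatives). Repeat until
no nonterminal has two alternatives with a common prefix.

Round 1: E has alternatives sharing prefix 'g'. Introduce E': E → g E'
  Add: E' → c
  Add: E' → ε
  Add: E' → E

No remaining common prefixes — done.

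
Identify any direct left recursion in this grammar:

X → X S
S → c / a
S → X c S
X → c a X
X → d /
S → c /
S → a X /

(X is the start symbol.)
Direct left recursion occurs when N → N α for some non-terminal N (the right-hand side begins with the left-hand side itself).

X → X S: LEFT RECURSIVE (starts with X)
S → c / a: starts with c
S → X c S: starts with X
X → c a X: starts with c
X → d /: starts with d
S → c /: starts with c
S → a X /: starts with a

The grammar has direct left recursion on: X.

Answer: Yes, X is left-recursive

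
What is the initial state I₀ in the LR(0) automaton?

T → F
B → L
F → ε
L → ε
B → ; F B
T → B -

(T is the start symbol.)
First, augment the grammar with T' → T
I₀ = CLOSURE({ [T' → . T] }):
  [T' → . T] has the dot before T: add [T → . F], [T → . B -]
  [T → . F] has the dot before F: add [F → .]
  [T → . B -] has the dot before B: add [B → . L], [B → . ; F B]
  [B → . L] has the dot before L: add [L → .]
No further items can be added.

I₀ = { [B → . ; F B], [B → . L], [F → .], [L → .], [T → . B -], [T → . F], [T' → . T] }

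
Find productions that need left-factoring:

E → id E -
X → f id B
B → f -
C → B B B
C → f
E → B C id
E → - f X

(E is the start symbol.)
No, left-factoring is not needed

Left-factoring is needed when two productions for the same non-terminal
share a common prefix on the right-hand side.

Productions for E:
  E → id E -
  E → B C id
  E → - f X
Productions for C:
  C → B B B
  C → f

No common prefixes found.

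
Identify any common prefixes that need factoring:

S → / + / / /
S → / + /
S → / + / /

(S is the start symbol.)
Left-factoring is needed when two productions for the same non-terminal
share a common prefix on the right-hand side.

Productions for S:
  S → / + / / /
  S → / + /
  S → / + / /

Found common prefix '/ + /' in productions for S

Answer: Yes, S has productions with common prefix '/ + /'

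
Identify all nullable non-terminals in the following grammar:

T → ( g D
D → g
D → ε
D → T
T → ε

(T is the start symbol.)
{ 'D', 'T' }

A non-terminal is nullable if it can derive ε (the empty string): either it has an ε-production, or it has a production whose right-hand side consists entirely of nullable non-terminals.

ε-productions: D → ε, T → ε
So D, T are immediately nullable.
Every non-terminal is now nullable.
Nullable = { 'D', 'T' }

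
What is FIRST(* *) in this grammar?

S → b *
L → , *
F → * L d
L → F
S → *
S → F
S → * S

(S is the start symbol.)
{ '*' }

To compute FIRST(* *), process the symbols left to right:
Symbol * is a terminal. Add '*' and stop.
FIRST(* *) = { '*' }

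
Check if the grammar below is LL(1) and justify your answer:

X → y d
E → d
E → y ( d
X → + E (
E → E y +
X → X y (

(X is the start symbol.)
Relevant sets:
  FIRST(X) = { '+', 'y' }
  FIRST(E) = { 'd', 'y' }

For X:
  PREDICT(X → y d) = { 'y' }
  PREDICT(X → '+' E '(') = { '+' }
  PREDICT(X → X y '(') = { '+', 'y' }
For E:
  PREDICT(E → d) = { 'd' }
  PREDICT(E → y '(' d) = { 'y' }
  PREDICT(E → E y '+') = { 'd', 'y' }

Conflict found: Predict set conflict for X: { 'y' }
The grammar is NOT LL(1).

Answer: No. Predict set conflict for X: { 'y' }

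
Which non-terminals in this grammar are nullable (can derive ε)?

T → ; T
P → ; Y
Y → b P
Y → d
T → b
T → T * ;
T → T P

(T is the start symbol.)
A non-terminal is nullable if it can derive ε (the empty string): either it has an ε-production, or it has a production whose right-hand side consists entirely of nullable non-terminals.

There are no ε-productions, so no non-terminal can derive ε.
No non-terminals are nullable.

Answer: None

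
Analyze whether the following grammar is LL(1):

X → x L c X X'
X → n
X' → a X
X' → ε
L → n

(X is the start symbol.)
No. Predict set conflict for X': { 'a' }

Relevant sets:
  FOLLOW(X') = { $, 'a' }

For X:
  PREDICT(X → x L c X X') = { 'x' }
  PREDICT(X → n) = { 'n' }
For X':
  PREDICT(X' → a X) = { 'a' }
  PREDICT(X' → ε) = { $, 'a' }
L has a single production, so nothing to check there.

Conflict found: Predict set conflict for X': { 'a' }
The grammar is NOT LL(1).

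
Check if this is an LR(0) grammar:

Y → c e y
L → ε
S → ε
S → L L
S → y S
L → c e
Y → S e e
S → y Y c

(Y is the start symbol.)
A grammar is LR(0) if no state in the canonical LR(0) collection has:
  - both a shift item (dot before a terminal) and a complete item (shift-reduce conflict), or
  - two or more complete items (reduce-reduce conflict; the accept item [Y' → Y .] counts as a complete item here).

Augment with Y' → Y and build the canonical LR(0) collection (I0 = CLOSURE({[Y' → . Y]}), then GOTO on every symbol after a dot until no new states appear). It has 16 states:
  I0: { [L → . c e], [L → .], [S → . L L], [S → . y S], [S → . y Y c], [S → .], [Y → . S e e], [Y → . c e y], [Y' → . Y] }  — shift, 2 reduces
  I1: { [L → . c e], [L → .], [S → L . L] }  — shift, reduce
  I2: { [Y → S . e e] }  — shift
  I3: { [Y' → Y .] }  — accept
  I4: { [L → c . e], [Y → c . e y] }  — shift
  I5: { [L → . c e], [L → .], [S → . L L], [S → . y S], [S → . y Y c], [S → .], [S → y . S], [S → y . Y c], [Y → . S e e], [Y → . c e y] }  — shift, 2 reduces
  I6: { [S → y S .], [Y → S . e e] }  — shift, reduce
  I7: { [S → y Y . c] }  — shift
  I8: { [S → y Y c .] }  — reduce
  I9: { [Y → S e . e] }  — shift
  I10: { [Y → S e e .] }  — reduce
  I11: { [L → c e .], [Y → c e . y] }  — shift, reduce
  I12: { [Y → c e y .] }  — reduce
  I13: { [S → L L .] }  — reduce
  I14: { [L → c . e] }  — shift
  I15: { [L → c e .] }  — reduce

Conflict in state I0:
  Shift-reduce conflict between [L → .] and [L → . c e]
So the grammar is NOT LR(0).

Answer: No. Shift-reduce conflict between [L → .] and [L → . c e]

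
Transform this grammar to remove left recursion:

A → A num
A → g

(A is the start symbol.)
A → g A'
A' → num A'
A' → ε

A is directly left-recursive. The standard transformation for
  A → A α₁ | ... | A α_m | β₁ | ... | β_n
is
  A  → β₁ A' | ... | β_n A'
  A' → α₁ A' | ... | α_m A' | ε

A → g becomes A → g A'
A → A num becomes A' → num A'
Add A' → ε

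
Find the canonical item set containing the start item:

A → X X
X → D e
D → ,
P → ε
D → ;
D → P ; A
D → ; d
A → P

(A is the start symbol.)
First, augment the grammar with A' → A
I₀ = CLOSURE({ [A' → . A] }):
  [A' → . A] has the dot before A: add [A → . X X], [A → . P]
  [A → . X X] has the dot before X: add [X → . D e]
  [A → . P] has the dot before P: add [P → .]
  [X → . D e] has the dot before D: add [D → . ,], [D → . ;], [D → . P ; A], [D → . ; d]
No further items can be added.

I₀ = { [A → . P], [A → . X X], [A' → . A], [D → . ,], [D → . ; d], [D → . ;], [D → . P ; A], [P → .], [X → . D e] }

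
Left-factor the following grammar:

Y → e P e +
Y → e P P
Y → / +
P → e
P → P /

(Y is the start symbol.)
Y → e P Y'
Y' → e +
Y' → P
Y → / +
P → e
P → P /

Left-factoring transforms A → αβ₁ | αβ₂ into A → αA' and A' → β₁ | β₂
(α is the longest common prefix among the alternatives). Repeat until
no nonterminal has two alternatives with a common prefix.

Round 1: Y has alternatives sharing prefix 'e P'. Introduce Y': Y → e P Y'
  Add: Y' → e +
  Add: Y' → P

No remaining common prefixes — done.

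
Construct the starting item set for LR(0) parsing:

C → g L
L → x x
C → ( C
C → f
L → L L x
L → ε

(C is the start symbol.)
{ [C → . ( C], [C → . f], [C → . g L], [C' → . C] }

First, augment the grammar with C' → C
I₀ = CLOSURE({ [C' → . C] }):
  [C' → . C] has the dot before C: add [C → . g L], [C → . ( C], [C → . f]
No further items can be added.

I₀ = { [C → . ( C], [C → . f], [C → . g L], [C' → . C] }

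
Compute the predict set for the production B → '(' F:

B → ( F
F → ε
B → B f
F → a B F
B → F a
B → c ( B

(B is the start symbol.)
PREDICT(B → '(' F) = (FIRST(RHS) \ {ε}) ∪ (FOLLOW(B) if ε ∈ FIRST(RHS), i.e. RHS ⇒* ε)
FIRST('(' F) = { '(' }
ε ∉ FIRST('(' F), so FOLLOW(B) is not added.
PREDICT(B → '(' F) = { '(' }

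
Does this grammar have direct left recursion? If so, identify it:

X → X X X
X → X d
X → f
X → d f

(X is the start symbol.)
Direct left recursion occurs when N → N α for some non-terminal N (the right-hand side begins with the left-hand side itself).

X → X X X: LEFT RECURSIVE (starts with X)
X → X d: LEFT RECURSIVE (starts with X)
X → f: starts with f
X → d f: starts with d

The grammar has direct left recursion on: X.

Answer: Yes, X is left-recursive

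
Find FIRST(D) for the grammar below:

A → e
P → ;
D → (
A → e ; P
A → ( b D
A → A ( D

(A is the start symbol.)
To compute FIRST(D), examine every production with D on the left-hand side, reading each right-hand side left to right until a non-nullable symbol is reached.

From D → (:
  - '(' is a terminal: add '(' and stop

Collecting: FIRST(D) = { '(' }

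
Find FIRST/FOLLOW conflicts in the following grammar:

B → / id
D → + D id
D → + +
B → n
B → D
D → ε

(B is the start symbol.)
No FIRST/FOLLOW conflicts.

A FIRST/FOLLOW conflict occurs when a non-terminal N has a nullable alternative N → β (β ⇒* ε) and another alternative N → α with FIRST(α) ∩ FOLLOW(N) ≠ ∅: on such a lookahead the parser cannot decide between expanding α and letting N vanish via β.

Nullable non-terminals: B, D.
FIRST sets used below: FIRST(D) = { '+', ε }

B: nullable alternative(s) B → D; FOLLOW(B) = { $ }
  B → / id: FIRST \ {ε} = { '/' } — disjoint from FOLLOW(B)
  B → n: FIRST \ {ε} = { 'n' } — disjoint from FOLLOW(B)
  B → D: FIRST \ {ε} = { '+' } — this is the only nullable alternative, skip

D: nullable alternative(s) D → ε; FOLLOW(D) = { $, 'id' }
  D → + D id: FIRST \ {ε} = { '+' } — disjoint from FOLLOW(D)
  D → + +: FIRST \ {ε} = { '+' } — disjoint from FOLLOW(D)
  D → ε: FIRST \ {ε} = { } — this is the only nullable alternative, skip

No FIRST/FOLLOW conflicts found.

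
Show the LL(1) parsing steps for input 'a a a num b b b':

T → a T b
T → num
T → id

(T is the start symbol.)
Stack is shown with the top on the left.

Stack        Input              Action
--------------------------------------
T $          a a a num b b b $  output T → a T b
a T b $      a a a num b b b $  match 'a'
T b $        a a num b b b $    output T → a T b
a T b b $    a a num b b b $    match 'a'
T b b $      a num b b b $      output T → a T b
a T b b b $  a num b b b $      match 'a'
T b b b $    num b b b $        output T → num
num b b b $  num b b b $        match 'num'
b b b $      b b b $            match 'b'
b b $        b b $              match 'b'
b $          b $                match 'b'
$            $                  accept

The string is accepted.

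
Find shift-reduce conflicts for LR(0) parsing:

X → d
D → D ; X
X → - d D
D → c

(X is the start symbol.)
Yes — I5: [X → - d D .] vs [D → D . ; X]

A shift-reduce conflict occurs when an LR(0) state has both:
  - a complete (reduce) item [A → α .] (dot at the end), and
  - a shift item [B → β . c γ] (dot before a terminal).

Augment with X' → X and build the canonical LR(0) collection (I0 = CLOSURE({[X' → . X]}), then GOTO on every symbol after a dot until no new states appear). It has 9 states:
  I0: { [X → . - d D], [X → . d], [X' → . X] }  — shift
  I1: { [X → - . d D] }  — shift
  I2: { [X' → X .] }  — accept
  I3: { [X → d .] }  — reduce
  I4: { [D → . D ; X], [D → . c], [X → - d . D] }  — shift
  I5: { [D → D . ; X], [X → - d D .] }  — shift, reduce
  I6: { [D → c .] }  — reduce
  I7: { [D → D ; . X], [X → . - d D], [X → . d] }  — shift
  I8: { [D → D ; X .] }  — reduce

I5 contains reduce item [X → - d D .] and shift item [D → D . ; X] — shift-reduce conflict.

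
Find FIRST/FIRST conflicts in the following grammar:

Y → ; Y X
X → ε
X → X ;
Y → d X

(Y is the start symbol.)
No FIRST/FIRST conflicts.

FIRST sets of the non-terminals at (or reachable through a nullable prefix from) the front of some alternative:
  FIRST(X) = { ';', ε }

Productions for Y:
  Y → ; Y X: FIRST = { ';' }
  Y → d X: FIRST = { 'd' }
Productions for X:
  X → ε: FIRST = { ε }
  X → X ;: FIRST = { ';' }

All alternatives of each non-terminal have pairwise disjoint FIRST sets.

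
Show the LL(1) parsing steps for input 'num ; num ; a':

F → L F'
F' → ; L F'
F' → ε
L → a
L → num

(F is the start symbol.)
Stack is shown with the top on the left.

Stack     Input            Action
---------------------------------
F $       num ; num ; a $  output F → L F'
L F' $    num ; num ; a $  output L → num
num F' $  num ; num ; a $  match 'num'
F' $      ; num ; a $      output F' → ; L F'
; L F' $  ; num ; a $      match ';'
L F' $    num ; a $        output L → num
num F' $  num ; a $        match 'num'
F' $      ; a $            output F' → ; L F'
; L F' $  ; a $            match ';'
L F' $    a $              output L → a
a F' $    a $              match 'a'
F' $      $                output F' → ε
$         $                accept

The string is accepted.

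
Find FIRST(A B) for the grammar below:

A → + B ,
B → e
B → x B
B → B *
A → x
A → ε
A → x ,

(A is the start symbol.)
{ '+', 'e', 'x' }

FIRST sets of the non-terminals involved (from the grammar, by fixed-point iteration):
  FIRST(A) = { '+', 'x', ε }
  FIRST(B) = { 'e', 'x' }

To compute FIRST(A B), process the symbols left to right:
Symbol A is a non-terminal. Add FIRST(A) \ {ε} = { '+', 'x' }
A is nullable (ε ∈ FIRST(A)), continue to the next symbol.
Symbol B is a non-terminal. Add FIRST(B) \ {ε} = { 'e', 'x' }
B is not nullable (ε ∉ FIRST(B)), so stop here.
FIRST(A B) = { '+', 'e', 'x' }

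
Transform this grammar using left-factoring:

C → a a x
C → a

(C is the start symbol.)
Left-factoring transforms A → αβ₁ | αβ₂ into A → αA' and A' → β₁ | β₂
(α is the longest common prefix among the alternatives). Repeat until
no nonterminal has two alternatives with a common prefix.

Round 1: C has alternatives sharing prefix 'a'. Introduce C': C → a C'
  Add: C' → a x
  Add: C' → ε

No remaining common prefixes — done.

Resulting grammar:
C → a C'
C' → a x
C' → ε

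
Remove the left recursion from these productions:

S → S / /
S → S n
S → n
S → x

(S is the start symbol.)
S is directly left-recursive. The standard transformation for
  A → A α₁ | ... | A α_m | β₁ | ... | β_n
is
  A  → β₁ A' | ... | β_n A'
  A' → α₁ A' | ... | α_m A' | ε

S → n becomes S → n S'
S → x becomes S → x S'
S → S / / becomes S' → / / S'
S → S n becomes S' → n S'
Add S' → ε

Resulting grammar:
S → n S'
S → x S'
S' → / / S'
S' → n S'
S' → ε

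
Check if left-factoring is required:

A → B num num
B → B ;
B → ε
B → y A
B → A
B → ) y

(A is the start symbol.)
Left-factoring is needed when two productions for the same non-terminal
share a common prefix on the right-hand side.

Productions for B:
  B → B ;
  B → ε
  B → y A
  B → A
  B → ) y

No common prefixes found.

Answer: No, left-factoring is not needed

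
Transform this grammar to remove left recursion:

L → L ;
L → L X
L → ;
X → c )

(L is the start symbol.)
L → ; L'
L' → ; L'
L' → X L'
L' → ε
X → c )

L is directly left-recursive. The standard transformation for
  A → A α₁ | ... | A α_m | β₁ | ... | β_n
is
  A  → β₁ A' | ... | β_n A'
  A' → α₁ A' | ... | α_m A' | ε

L → ; becomes L → ; L'
L → L ; becomes L' → ; L'
L → L X becomes L' → X L'
Add L' → ε

Productions for other non-terminals are unchanged:
  X → c )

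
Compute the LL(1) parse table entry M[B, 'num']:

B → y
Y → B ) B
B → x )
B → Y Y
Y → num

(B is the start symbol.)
To find M[B, 'num'], we find productions for B where 'num' is in the predict set (PREDICT(N → α) = (FIRST(α) \ {ε}) ∪ (FOLLOW(N) if α ⇒* ε)).

Relevant sets:
  FIRST(Y) = { 'num', 'x', 'y' }

B → y: PREDICT = { 'y' }
B → x ): PREDICT = { 'x' }
B → Y Y: PREDICT = { 'num', 'x', 'y' }
  'num' is in predict set, so this production goes in M[B, 'num']

M[B, 'num'] = B → Y Y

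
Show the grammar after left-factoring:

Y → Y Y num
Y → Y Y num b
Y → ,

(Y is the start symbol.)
Left-factoring transforms A → αβ₁ | αβ₂ into A → αA' and A' → β₁ | β₂
(α is the longest common prefix among the alternatives). Repeat until
no nonterminal has two alternatives with a common prefix.

Round 1: Y has alternatives sharing prefix 'Y Y num'. Introduce Y': Y → Y Y num Y'
  Add: Y' → ε
  Add: Y' → b

No remaining common prefixes — done.

Resulting grammar:
Y → Y Y num Y'
Y' → ε
Y' → b
Y → ,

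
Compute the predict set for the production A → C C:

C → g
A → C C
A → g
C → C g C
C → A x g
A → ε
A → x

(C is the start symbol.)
{ 'g', 'x' }

PREDICT(A → C C) = (FIRST(RHS) \ {ε}) ∪ (FOLLOW(A) if ε ∈ FIRST(RHS), i.e. RHS ⇒* ε)
FIRST(C) = { 'g', 'x' }
FIRST(C C) = { 'g', 'x' }
ε ∉ FIRST(C C), so FOLLOW(A) is not added.
PREDICT(A → C C) = { 'g', 'x' }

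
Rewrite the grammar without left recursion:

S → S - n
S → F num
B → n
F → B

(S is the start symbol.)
S is directly left-recursive. The standard transformation for
  A → A α₁ | ... | A α_m | β₁ | ... | β_n
is
  A  → β₁ A' | ... | β_n A'
  A' → α₁ A' | ... | α_m A' | ε

S → F num becomes S → F num S'
S → S - n becomes S' → - n S'
Add S' → ε

Productions for other non-terminals are unchanged:
  B → n
  F → B

Resulting grammar:
S → F num S'
S' → - n S'
S' → ε
B → n
F → B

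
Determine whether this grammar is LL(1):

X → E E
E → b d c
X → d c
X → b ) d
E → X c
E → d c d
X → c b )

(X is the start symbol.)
No. Predict set conflict for X: { 'd' }

A grammar is LL(1) if for each non-terminal N with multiple productions, the predict sets of those productions are pairwise disjoint, where PREDICT(N → α) = (FIRST(α) \ {ε}) ∪ (FOLLOW(N) if α ⇒* ε).

Relevant sets:
  FIRST(E) = { 'b', 'c', 'd' }
  FIRST(X) = { 'b', 'c', 'd' }

For X:
  PREDICT(X → E E) = { 'b', 'c', 'd' }
  PREDICT(X → d c) = { 'd' }
  PREDICT(X → b ')' d) = { 'b' }
  PREDICT(X → c b ')') = { 'c' }
For E:
  PREDICT(E → b d c) = { 'b' }
  PREDICT(E → X c) = { 'b', 'c', 'd' }
  PREDICT(E → d c d) = { 'd' }

Conflict found: Predict set conflict for X: { 'd' }
The grammar is NOT LL(1).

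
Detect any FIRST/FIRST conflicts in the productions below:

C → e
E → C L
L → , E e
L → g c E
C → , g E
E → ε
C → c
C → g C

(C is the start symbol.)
No FIRST/FIRST conflicts.

A FIRST/FIRST conflict occurs when two productions N → α and N → β for the same non-terminal have FIRST(α) ∩ FIRST(β) ≠ ∅ (with ε ∈ FIRST of a nullable right-hand side, so two nullable alternatives also conflict).

FIRST sets of the non-terminals at (or reachable through a nullable prefix from) the front of some alternative:
  FIRST(C) = { ',', 'c', 'e', 'g' }

Productions for C:
  C → e: FIRST = { 'e' }
  C → , g E: FIRST = { ',' }
  C → c: FIRST = { 'c' }
  C → g C: FIRST = { 'g' }
Productions for E:
  E → C L: FIRST = { ',', 'c', 'e', 'g' }
  E → ε: FIRST = { ε }
Productions for L:
  L → , E e: FIRST = { ',' }
  L → g c E: FIRST = { 'g' }

All alternatives of each non-terminal have pairwise disjoint FIRST sets.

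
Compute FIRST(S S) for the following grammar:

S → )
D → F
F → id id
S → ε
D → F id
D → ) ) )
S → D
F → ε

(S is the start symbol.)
FIRST sets of the non-terminals involved (from the grammar, by fixed-point iteration):
  FIRST(S) = { ')', 'id', ε }

To compute FIRST(S S), process the symbols left to right:
Symbol S is a non-terminal. Add FIRST(S) \ {ε} = { ')', 'id' }
S is nullable (ε ∈ FIRST(S)), continue to the next symbol.
Symbol S is a non-terminal. Add FIRST(S) \ {ε} = { ')', 'id' }
S is nullable (ε ∈ FIRST(S)), continue to the next symbol.
All symbols are nullable, so ε is in the result.
FIRST(S S) = { ')', 'id', ε }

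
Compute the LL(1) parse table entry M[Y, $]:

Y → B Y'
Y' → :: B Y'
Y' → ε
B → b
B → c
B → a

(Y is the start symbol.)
To find M[Y, $], we find productions for Y where $ is in the predict set (PREDICT(N → α) = (FIRST(α) \ {ε}) ∪ (FOLLOW(N) if α ⇒* ε)).

Relevant sets:
  FIRST(B) = { 'a', 'b', 'c' }

Y → B Y': PREDICT = { 'a', 'b', 'c' }

M[Y, $] is empty (no production applies)

Answer: Empty (error entry)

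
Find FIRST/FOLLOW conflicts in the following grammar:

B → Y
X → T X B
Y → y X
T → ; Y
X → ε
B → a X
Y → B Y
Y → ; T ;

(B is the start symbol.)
Yes. X → T X B with FOLLOW(X) on { ';' }

A FIRST/FOLLOW conflict occurs when a non-terminal N has a nullable alternative N → β (β ⇒* ε) and another alternative N → α with FIRST(α) ∩ FOLLOW(N) ≠ ∅: on such a lookahead the parser cannot decide between expanding α and letting N vanish via β.

Nullable non-terminals: X.
FIRST sets used below: FIRST(T) = { ';' }

X: nullable alternative(s) X → ε; FOLLOW(X) = { $, ';', 'a', 'y' }
  X → T X B: FIRST \ {ε} = { ';' } — overlaps FOLLOW(X) on { ';' }: CONFLICT
  X → ε: FIRST \ {ε} = { } — this is the only nullable alternative, skip

B, T, Y have no nullable alternative, so no FIRST/FOLLOW check is needed there.

So the grammar has 1 FIRST/FOLLOW conflict (marked CONFLICT above).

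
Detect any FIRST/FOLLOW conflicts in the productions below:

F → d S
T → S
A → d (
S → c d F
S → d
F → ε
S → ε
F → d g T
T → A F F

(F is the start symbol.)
A FIRST/FOLLOW conflict occurs when a non-terminal N has a nullable alternative N → β (β ⇒* ε) and another alternative N → α with FIRST(α) ∩ FOLLOW(N) ≠ ∅: on such a lookahead the parser cannot decide between expanding α and letting N vanish via β.

Nullable non-terminals: F, S, T.
FIRST sets used below: FIRST(S) = { 'c', 'd', ε }, FIRST(A) = { 'd' }

F: nullable alternative(s) F → ε; FOLLOW(F) = { $, 'd' }
  F → d S: FIRST \ {ε} = { 'd' } — overlaps FOLLOW(F) on { 'd' }: CONFLICT
  F → ε: FIRST \ {ε} = { } — this is the only nullable alternative, skip
  F → d g T: FIRST \ {ε} = { 'd' } — overlaps FOLLOW(F) on { 'd' }: CONFLICT

S: nullable alternative(s) S → ε; FOLLOW(S) = { $, 'd' }
  S → c d F: FIRST \ {ε} = { 'c' } — disjoint from FOLLOW(S)
  S → d: FIRST \ {ε} = { 'd' } — overlaps FOLLOW(S) on { 'd' }: CONFLICT
  S → ε: FIRST \ {ε} = { } — this is the only nullable alternative, skip

T: nullable alternative(s) T → S; FOLLOW(T) = { $, 'd' }
  T → S: FIRST \ {ε} = { 'c', 'd' } — this is the only nullable alternative, skip
  T → A F F: FIRST \ {ε} = { 'd' } — overlaps FOLLOW(T) on { 'd' }: CONFLICT

A has no nullable alternative, so no FIRST/FOLLOW check is needed there.

So the grammar has 4 FIRST/FOLLOW conflicts (marked CONFLICT above).

Answer: Yes. F → d S with FOLLOW(F) on { 'd' }; F → d g T with FOLLOW(F) on { 'd' }; T → A F F with FOLLOW(T) on { 'd' }; S → d with FOLLOW(S) on { 'd' }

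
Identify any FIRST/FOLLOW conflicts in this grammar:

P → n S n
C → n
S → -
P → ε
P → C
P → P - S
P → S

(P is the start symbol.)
Yes. P → P '-' S with FOLLOW(P) on { '-' }; P → S with FOLLOW(P) on { '-' }

A FIRST/FOLLOW conflict occurs when a non-terminal N has a nullable alternative N → β (β ⇒* ε) and another alternative N → α with FIRST(α) ∩ FOLLOW(N) ≠ ∅: on such a lookahead the parser cannot decide between expanding α and letting N vanish via β.

Nullable non-terminals: P.
FIRST sets used below: FIRST(C) = { 'n' }, FIRST(P) = { '-', 'n', ε }, FIRST(S) = { '-' }

P: nullable alternative(s) P → ε; FOLLOW(P) = { $, '-' }
  P → n S n: FIRST \ {ε} = { 'n' } — disjoint from FOLLOW(P)
  P → ε: FIRST \ {ε} = { } — this is the only nullable alternative, skip
  P → C: FIRST \ {ε} = { 'n' } — disjoint from FOLLOW(P)
  P → P - S: FIRST \ {ε} = { '-', 'n' } — overlaps FOLLOW(P) on { '-' }: CONFLICT
  P → S: FIRST \ {ε} = { '-' } — overlaps FOLLOW(P) on { '-' }: CONFLICT

C, S have no nullable alternative, so no FIRST/FOLLOW check is needed there.

So the grammar has 2 FIRST/FOLLOW conflicts (marked CONFLICT above).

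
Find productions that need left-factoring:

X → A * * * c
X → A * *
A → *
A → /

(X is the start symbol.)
Yes, X has productions with common prefix 'A * *'

Left-factoring is needed when two productions for the same non-terminal
share a common prefix on the right-hand side.

Productions for X:
  X → A * * * c
  X → A * *
Productions for A:
  A → *
  A → /

Found common prefix 'A * *' in productions for X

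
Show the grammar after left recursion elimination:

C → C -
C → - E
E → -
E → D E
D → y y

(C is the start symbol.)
C is directly left-recursive. The standard transformation for
  A → A α₁ | ... | A α_m | β₁ | ... | β_n
is
  A  → β₁ A' | ... | β_n A'
  A' → α₁ A' | ... | α_m A' | ε

C → - E becomes C → - E C'
C → C - becomes C' → - C'
Add C' → ε

Productions for other non-terminals are unchanged:
  E → -
  E → D E
  D → y y

Resulting grammar:
C → - E C'
C' → - C'
C' → ε
E → -
E → D E
D → y y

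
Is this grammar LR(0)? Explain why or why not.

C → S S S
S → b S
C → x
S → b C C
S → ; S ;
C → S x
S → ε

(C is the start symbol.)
No. Shift-reduce conflict between [S → .] and [C → . x]

A grammar is LR(0) if no state in the canonical LR(0) collection has:
  - both a shift item (dot before a terminal) and a complete item (shift-reduce conflict), or
  - two or more complete items (reduce-reduce conflict; the accept item [C' → C .] counts as a complete item here).

Augment with C' → C and build the canonical LR(0) collection (I0 = CLOSURE({[C' → . C]}), then GOTO on every symbol after a dot until no new states appear). It has 14 states:
  I0: { [C → . S S S], [C → . S x], [C → . x], [C' → . C], [S → . ; S ;], [S → . b C C], [S → . b S], [S → .] }  — shift, reduce
  I1: { [S → . ; S ;], [S → . b C C], [S → . b S], [S → .], [S → ; . S ;] }  — shift, reduce
  I2: { [C' → C .] }  — accept
  I3: { [C → S . S S], [C → S . x], [S → . ; S ;], [S → . b C C], [S → . b S], [S → .] }  — shift, reduce
  I4: { [C → . S S S], [C → . S x], [C → . x], [S → . ; S ;], [S → . b C C], [S → . b S], [S → .], [S → b . C C], [S → b . S] }  — shift, reduce
  I5: { [C → x .] }  — reduce
  I6: { [C → . S S S], [C → . S x], [C → . x], [S → . ; S ;], [S → . b C C], [S → . b S], [S → .], [S → b C . C] }  — shift, reduce
  I7: { [C → S . S S], [C → S . x], [S → . ; S ;], [S → . b C C], [S → . b S], [S → .], [S → b S .] }  — shift, 2 reduces
  I8: { [C → S S . S], [S → . ; S ;], [S → . b C C], [S → . b S], [S → .] }  — shift, reduce
  I9: { [C → S x .] }  — reduce
  I10: { [C → S S S .] }  — reduce
  I11: { [S → b C C .] }  — reduce
  I12: { [S → ; S . ;] }  — shift
  I13: { [S → ; S ; .] }  — reduce

Conflict in state I0:
  Shift-reduce conflict between [S → .] and [C → . x]
So the grammar is NOT LR(0).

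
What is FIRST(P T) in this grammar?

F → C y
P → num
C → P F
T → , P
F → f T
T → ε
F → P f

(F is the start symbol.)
FIRST sets of the non-terminals involved (from the grammar, by fixed-point iteration):
  FIRST(P) = { 'num' }

To compute FIRST(P T), process the symbols left to right:
Symbol P is a non-terminal. Add FIRST(P) \ {ε} = { 'num' }
P is not nullable (ε ∉ FIRST(P)), so stop here.
FIRST(P T) = { 'num' }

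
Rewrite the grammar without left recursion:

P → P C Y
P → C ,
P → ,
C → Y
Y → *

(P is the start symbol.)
P is directly left-recursive. The standard transformation for
  A → A α₁ | ... | A α_m | β₁ | ... | β_n
is
  A  → β₁ A' | ... | β_n A'
  A' → α₁ A' | ... | α_m A' | ε

P → C , becomes P → C , P'
P → , becomes P → , P'
P → P C Y becomes P' → C Y P'
Add P' → ε

Productions for other non-terminals are unchanged:
  C → Y
  Y → *

Resulting grammar:
P → C , P'
P → , P'
P' → C Y P'
P' → ε
C → Y
Y → *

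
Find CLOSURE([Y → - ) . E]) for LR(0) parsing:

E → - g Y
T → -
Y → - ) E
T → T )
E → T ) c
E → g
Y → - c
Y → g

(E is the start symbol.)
{ [E → . - g Y], [E → . T ) c], [E → . g], [T → . -], [T → . T )], [Y → - ) . E] }

To compute CLOSURE, for each item [A → α.Bβ] where B is a non-terminal, add [B → .γ] for all productions B → γ; repeat for the newly added items until nothing changes.

Start with: [Y → - ) . E]
  [Y → - ) . E] has the dot before E: add [E → . - g Y], [E → . T ) c], [E → . g]
  [E → . T ) c] has the dot before T: add [T → . -], [T → . T )]
No further items can be added.

CLOSURE = { [E → . - g Y], [E → . T ) c], [E → . g], [T → . -], [T → . T )], [Y → - ) . E] }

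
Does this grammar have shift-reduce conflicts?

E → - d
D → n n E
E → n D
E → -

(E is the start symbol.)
A shift-reduce conflict occurs when an LR(0) state has both:
  - a complete (reduce) item [A → α .] (dot at the end), and
  - a shift item [B → β . c γ] (dot before a terminal).

Augment with E' → E and build the canonical LR(0) collection (I0 = CLOSURE({[E' → . E]}), then GOTO on every symbol after a dot until no new states appear). It has 9 states:
  I0: { [E → . - d], [E → . -], [E → . n D], [E' → . E] }  — shift
  I1: { [E → - . d], [E → - .] }  — shift, reduce
  I2: { [E' → E .] }  — accept
  I3: { [D → . n n E], [E → n . D] }  — shift
  I4: { [E → n D .] }  — reduce
  I5: { [D → n . n E] }  — shift
  I6: { [D → n n . E], [E → . - d], [E → . -], [E → . n D] }  — shift
  I7: { [D → n n E .] }  — reduce
  I8: { [E → - d .] }  — reduce

I1 contains reduce item [E → - .] and shift item [E → - . d] — shift-reduce conflict.

Answer: Yes — I1: [E → - .] vs [E → - . d]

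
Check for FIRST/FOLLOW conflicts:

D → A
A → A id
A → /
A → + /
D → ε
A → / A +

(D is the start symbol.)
A FIRST/FOLLOW conflict occurs when a non-terminal N has a nullable alternative N → β (β ⇒* ε) and another alternative N → α with FIRST(α) ∩ FOLLOW(N) ≠ ∅: on such a lookahead the parser cannot decide between expanding α and letting N vanish via β.

Nullable non-terminals: D.
FIRST sets used below: FIRST(A) = { '+', '/' }

D: nullable alternative(s) D → ε; FOLLOW(D) = { $ }
  D → A: FIRST \ {ε} = { '+', '/' } — disjoint from FOLLOW(D)
  D → ε: FIRST \ {ε} = { } — this is the only nullable alternative, skip

A has no nullable alternative, so no FIRST/FOLLOW check is needed there.

No FIRST/FOLLOW conflicts found.

Answer: No FIRST/FOLLOW conflicts.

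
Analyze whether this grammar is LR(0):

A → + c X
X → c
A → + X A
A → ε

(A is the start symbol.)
A grammar is LR(0) if no state in the canonical LR(0) collection has:
  - both a shift item (dot before a terminal) and a complete item (shift-reduce conflict), or
  - two or more complete items (reduce-reduce conflict; the accept item [A' → A .] counts as a complete item here).

Augment with A' → A and build the canonical LR(0) collection (I0 = CLOSURE({[A' → . A]}), then GOTO on every symbol after a dot until no new states appear). It has 8 states:
  I0: { [A → . + X A], [A → . + c X], [A → .], [A' → . A] }  — shift, reduce
  I1: { [A → + . X A], [A → + . c X], [X → . c] }  — shift
  I2: { [A' → A .] }  — accept
  I3: { [A → + X . A], [A → . + X A], [A → . + c X], [A → .] }  — shift, reduce
  I4: { [A → + c . X], [X → . c], [X → c .] }  — shift, reduce
  I5: { [A → + c X .] }  — reduce
  I6: { [X → c .] }  — reduce
  I7: { [A → + X A .] }  — reduce

Conflict in state I0:
  Shift-reduce conflict between [A → .] and [A → . + X A]
So the grammar is NOT LR(0).

Answer: No. Shift-reduce conflict between [A → .] and [A → . + X A]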